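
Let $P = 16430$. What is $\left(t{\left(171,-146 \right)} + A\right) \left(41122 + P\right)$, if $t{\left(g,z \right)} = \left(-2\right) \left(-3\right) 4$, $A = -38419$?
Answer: $-2209709040$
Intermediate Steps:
$t{\left(g,z \right)} = 24$ ($t{\left(g,z \right)} = 6 \cdot 4 = 24$)
$\left(t{\left(171,-146 \right)} + A\right) \left(41122 + P\right) = \left(24 - 38419\right) \left(41122 + 16430\right) = \left(-38395\right) 57552 = -2209709040$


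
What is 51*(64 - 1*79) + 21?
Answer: -744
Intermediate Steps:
51*(64 - 1*79) + 21 = 51*(64 - 79) + 21 = 51*(-15) + 21 = -765 + 21 = -744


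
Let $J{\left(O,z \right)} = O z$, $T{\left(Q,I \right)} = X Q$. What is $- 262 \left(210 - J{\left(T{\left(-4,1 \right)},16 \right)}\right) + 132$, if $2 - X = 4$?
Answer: $-21352$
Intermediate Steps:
$X = -2$ ($X = 2 - 4 = -2$)
$T{\left(Q,I \right)} = - 2 Q$
$- 262 \left(210 - J{\left(T{\left(-4,1 \right)},16 \right)}\right) + 132 = - 262 \left(210 - \left(-2\right) \left(-4\right) 16\right) + 132 = - 262 \left(210 - 8 \cdot 16\right) + 132 = - 262 \left(210 - 128\right) + 132 = \left(-262\right) 82 + 132 = -21484 + 132 = -21352$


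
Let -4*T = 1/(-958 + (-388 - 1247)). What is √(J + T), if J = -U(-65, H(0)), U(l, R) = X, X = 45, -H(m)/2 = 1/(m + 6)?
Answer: I*√1210254227/5186 ≈ 6.7082*I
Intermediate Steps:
H(m) = -2/(6 + m) (H(m) = -2/(m + 6) = -2/(6 + m))
U(l, R) = 45
T = 1/10372 (T = -1/(4*(-958 + (-388 - 1247))) = -1/(4*(-958 - 1635)) = -¼/(-2593) = -¼*(-1/2593) = 1/10372 ≈ 9.6413e-5)
J = -45 (J = -1*45 = -45)
√(J + T) = √(-45 + 1/10372) = √(-466739/10372) = I*√1210254227/5186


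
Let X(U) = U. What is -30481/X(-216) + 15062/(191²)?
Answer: 1115230753/7879896 ≈ 141.53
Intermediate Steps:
-30481/X(-216) + 15062/(191²) = -30481/(-216) + 15062/(191²) = -30481*(-1/216) + 15062/36481 = 30481/216 + 15062*(1/36481) = 30481/216 + 15062/36481 = 1115230753/7879896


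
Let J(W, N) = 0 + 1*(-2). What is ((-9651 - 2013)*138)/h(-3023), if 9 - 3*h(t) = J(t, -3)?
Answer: -4828896/11 ≈ -4.3899e+5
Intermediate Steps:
J(W, N) = -2 (J(W, N) = 0 - 2 = -2)
h(t) = 11/3 (h(t) = 3 - ⅓*(-2) = 3 + ⅔ = 11/3)
((-9651 - 2013)*138)/h(-3023) = ((-9651 - 2013)*138)/(11/3) = -11664*138*(3/11) = -1609632*3/11 = -4828896/11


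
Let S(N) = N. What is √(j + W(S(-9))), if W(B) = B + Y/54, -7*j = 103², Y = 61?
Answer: I*√24186162/126 ≈ 39.031*I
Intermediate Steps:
j = -10609/7 (j = -⅐*103² = -⅐*10609 = -10609/7 ≈ -1515.6)
W(B) = 61/54 + B (W(B) = B + 61/54 = 61/54 + B)
√(j + W(S(-9))) = √(-10609/7 + (61/54 - 9)) = √(-10609/7 - 425/54) = √(-575861/378) = I*√24186162/126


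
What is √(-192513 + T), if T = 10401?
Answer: 4*I*√11382 ≈ 426.75*I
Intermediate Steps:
√(-192513 + T) = √(-192513 + 10401) = √(-182112) = 4*I*√11382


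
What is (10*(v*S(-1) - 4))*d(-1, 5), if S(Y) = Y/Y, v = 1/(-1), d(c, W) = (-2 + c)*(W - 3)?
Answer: 300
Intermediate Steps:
d(c, W) = (-3 + W)*(-2 + c) (d(c, W) = (-2 + c)*(-3 + W) = (-3 + W)*(-2 + c))
v = -1
S(Y) = 1
(10*(v*S(-1) - 4))*d(-1, 5) = (10*(-1*1 - 4))*(6 - 3*(-1) - 2*5 + 5*(-1)) = (10*(-1 - 4))*(6 + 3 - 10 - 5) = (10*(-5))*(-6) = -50*(-6) = 300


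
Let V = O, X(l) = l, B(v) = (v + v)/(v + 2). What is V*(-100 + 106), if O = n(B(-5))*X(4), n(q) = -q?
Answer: -80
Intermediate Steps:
B(v) = 2*v/(2 + v) (B(v) = (2*v)/(2 + v) = 2*v/(2 + v))
O = -40/3 (O = -2*(-5)/(2 - 5)*4 = -2*(-5)/(-3)*4 = -2*(-5)*(-1)/3*4 = -1*10/3*4 = -10/3*4 = -40/3 ≈ -13.333)
V = -40/3 ≈ -13.333
V*(-100 + 106) = -40*(-100 + 106)/3 = -40/3*6 = -80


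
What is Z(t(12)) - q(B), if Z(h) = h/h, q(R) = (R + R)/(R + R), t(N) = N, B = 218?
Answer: 0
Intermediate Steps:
q(R) = 1 (q(R) = (2*R)/((2*R)) = (2*R)*(1/(2*R)) = 1)
Z(h) = 1
Z(t(12)) - q(B) = 1 - 1*1 = 1 - 1 = 0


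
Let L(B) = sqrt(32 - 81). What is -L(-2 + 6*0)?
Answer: -7*I ≈ -7.0*I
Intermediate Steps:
L(B) = 7*I (L(B) = sqrt(-49) = 7*I)
-L(-2 + 6*0) = -7*I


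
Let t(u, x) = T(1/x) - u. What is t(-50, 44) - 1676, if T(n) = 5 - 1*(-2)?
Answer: -1619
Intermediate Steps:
T(n) = 7 (T(n) = 5 + 2 = 7)
t(u, x) = 7 - u
t(-50, 44) - 1676 = (7 - 1*(-50)) - 1676 = (7 + 50) - 1676 = 57 - 1676 = -1619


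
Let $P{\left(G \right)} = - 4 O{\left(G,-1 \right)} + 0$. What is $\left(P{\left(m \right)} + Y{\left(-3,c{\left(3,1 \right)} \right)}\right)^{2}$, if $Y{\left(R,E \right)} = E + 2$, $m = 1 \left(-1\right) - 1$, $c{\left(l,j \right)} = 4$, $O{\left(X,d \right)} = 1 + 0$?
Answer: $4$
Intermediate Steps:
$O{\left(X,d \right)} = 1$
$m = -2$ ($m = -1 - 1 = -2$)
$P{\left(G \right)} = -4$ ($P{\left(G \right)} = \left(-4\right) 1 + 0 = -4 + 0 = -4$)
$Y{\left(R,E \right)} = 2 + E$
$\left(P{\left(m \right)} + Y{\left(-3,c{\left(3,1 \right)} \right)}\right)^{2} = \left(-4 + \left(2 + 4\right)\right)^{2} = \left(-4 + 6\right)^{2} = 2^{2} = 4$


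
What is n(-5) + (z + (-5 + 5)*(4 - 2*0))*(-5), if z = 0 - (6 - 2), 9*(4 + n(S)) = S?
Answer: 139/9 ≈ 15.444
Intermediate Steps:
n(S) = -4 + S/9
z = -4 (z = 0 - 1*4 = 0 - 4 = -4)
n(-5) + (z + (-5 + 5)*(4 - 2*0))*(-5) = (-4 + (1/9)*(-5)) + (-4 + (-5 + 5)*(4 - 2*0))*(-5) = (-4 - 5/9) + (-4 + 0*(4 + 0))*(-5) = -41/9 + (-4 + 0*4)*(-5) = -41/9 + (-4 + 0)*(-5) = -41/9 - 4*(-5) = -41/9 + 20 = 139/9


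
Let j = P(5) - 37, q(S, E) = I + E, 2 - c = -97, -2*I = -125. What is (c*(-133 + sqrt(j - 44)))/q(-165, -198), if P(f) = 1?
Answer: 26334/271 - 792*I*sqrt(5)/271 ≈ 97.173 - 6.5349*I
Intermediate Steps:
I = 125/2 (I = -1/2*(-125) = 125/2 ≈ 62.500)
c = 99 (c = 2 - 1*(-97) = 2 + 97 = 99)
q(S, E) = 125/2 + E
j = -36 (j = 1 - 37 = -36)
(c*(-133 + sqrt(j - 44)))/q(-165, -198) = (99*(-133 + sqrt(-36 - 44)))/(125/2 - 198) = (99*(-133 + sqrt(-80)))/(-271/2) = (99*(-133 + 4*I*sqrt(5)))*(-2/271) = (-13167 + 396*I*sqrt(5))*(-2/271) = 26334/271 - 792*I*sqrt(5)/271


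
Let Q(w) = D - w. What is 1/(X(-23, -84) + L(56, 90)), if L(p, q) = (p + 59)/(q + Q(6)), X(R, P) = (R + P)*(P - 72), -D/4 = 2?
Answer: 76/1268707 ≈ 5.9903e-5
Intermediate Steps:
D = -8 (D = -4*2 = -8)
X(R, P) = (-72 + P)*(P + R) (X(R, P) = (P + R)*(-72 + P) = (-72 + P)*(P + R))
Q(w) = -8 - w
L(p, q) = (59 + p)/(-14 + q) (L(p, q) = (p + 59)/(q + (-8 - 1*6)) = (59 + p)/(q + (-8 - 6)) = (59 + p)/(q - 14) = (59 + p)/(-14 + q))
1/(X(-23, -84) + L(56, 90)) = 1/(((-84)² - 72*(-84) - 72*(-23) - 84*(-23)) + (59 + 56)/(-14 + 90)) = 1/((7056 + 6048 + 1656 + 1932) + 115/76) = 1/(16692 + (1/76)*115) = 1/(16692 + 115/76) = 1/(1268707/76) = 76/1268707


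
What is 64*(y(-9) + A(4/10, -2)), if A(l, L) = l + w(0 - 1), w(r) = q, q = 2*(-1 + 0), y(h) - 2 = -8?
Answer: -2432/5 ≈ -486.40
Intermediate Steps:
y(h) = -6 (y(h) = 2 - 8 = -6)
q = -2 (q = 2*(-1) = -2)
w(r) = -2
A(l, L) = -2 + l (A(l, L) = l - 2 = -2 + l)
64*(y(-9) + A(4/10, -2)) = 64*(-6 + (-2 + 4/10)) = 64*(-6 + (-2 + 4*(⅒))) = 64*(-6 + (-2 + ⅖)) = 64*(-6 - 8/5) = 64*(-38/5) = -2432/5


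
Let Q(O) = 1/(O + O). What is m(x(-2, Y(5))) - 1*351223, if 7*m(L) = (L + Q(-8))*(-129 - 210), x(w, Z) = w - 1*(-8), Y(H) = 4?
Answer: -39369181/112 ≈ -3.5151e+5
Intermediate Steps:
Q(O) = 1/(2*O)
x(w, Z) = 8 + w (x(w, Z) = w + 8 = 8 + w)
m(L) = 339/112 - 339*L/7 (m(L) = ((L + (½)/(-8))*(-129 - 210))/7 = ((L + (½)*(-⅛))*(-339))/7 = ((L - 1/16)*(-339))/7 = ((-1/16 + L)*(-339))/7 = (339/16 - 339*L)/7 = 339/112 - 339*L/7)
m(x(-2, Y(5))) - 1*351223 = (339/112 - 339*(8 - 2)/7) - 1*351223 = (339/112 - 339/7*6) - 351223 = (339/112 - 2034/7) - 351223 = -32205/112 - 351223 = -39369181/112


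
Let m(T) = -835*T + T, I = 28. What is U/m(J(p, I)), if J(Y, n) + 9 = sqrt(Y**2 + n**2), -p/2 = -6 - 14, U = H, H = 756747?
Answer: -48303/13622 - 10734*sqrt(149)/6811 ≈ -22.783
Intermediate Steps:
U = 756747
p = 40 (p = -2*(-6 - 14) = -2*(-20) = 40)
J(Y, n) = -9 + sqrt(Y**2 + n**2)
m(T) = -834*T
U/m(J(p, I)) = 756747/((-834*(-9 + sqrt(40**2 + 28**2)))) = 756747/((-834*(-9 + sqrt(1600 + 784)))) = 756747/((-834*(-9 + sqrt(2384)))) = 756747/((-834*(-9 + 4*sqrt(149)))) = 756747/(7506 - 3336*sqrt(149))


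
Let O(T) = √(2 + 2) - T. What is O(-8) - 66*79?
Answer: -5204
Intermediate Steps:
O(T) = 2 - T (O(T) = √4 - T = 2 - T)
O(-8) - 66*79 = (2 - 1*(-8)) - 66*79 = (2 + 8) - 5214 = 10 - 5214 = -5204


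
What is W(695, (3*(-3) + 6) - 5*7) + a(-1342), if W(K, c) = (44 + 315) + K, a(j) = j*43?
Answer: -56652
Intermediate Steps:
a(j) = 43*j
W(K, c) = 359 + K
W(695, (3*(-3) + 6) - 5*7) + a(-1342) = (359 + 695) + 43*(-1342) = 1054 - 57706 = -56652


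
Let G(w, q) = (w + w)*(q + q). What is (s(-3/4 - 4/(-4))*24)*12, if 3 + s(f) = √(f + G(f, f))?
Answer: -864 + 144*√2 ≈ -660.35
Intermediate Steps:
G(w, q) = 4*q*w (G(w, q) = (2*w)*(2*q) = 4*q*w)
s(f) = -3 + √(f + 4*f²) (s(f) = -3 + √(f + 4*f*f) = -3 + √(f + 4*f²))
(s(-3/4 - 4/(-4))*24)*12 = ((-3 + √((-3/4 - 4/(-4))*(1 + 4*(-3/4 - 4/(-4)))))*24)*12 = ((-3 + √((-3*¼ - 4*(-¼))*(1 + 4*(-3*¼ - 4*(-¼)))))*24)*12 = ((-3 + √((-¾ + 1)*(1 + 4*(-¾ + 1))))*24)*12 = ((-3 + √((1 + 4*(¼))/4))*24)*12 = ((-3 + √((1 + 1)/4))*24)*12 = ((-3 + √((¼)*2))*24)*12 = ((-3 + √(½))*24)*12 = ((-3 + √2/2)*24)*12 = (-72 + 12*√2)*12 = -864 + 144*√2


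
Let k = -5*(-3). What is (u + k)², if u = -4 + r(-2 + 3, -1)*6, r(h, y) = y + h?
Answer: 121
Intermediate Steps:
r(h, y) = h + y
k = 15
u = -4 (u = -4 + ((-2 + 3) - 1)*6 = -4 + (1 - 1)*6 = -4 + 0*6 = -4 + 0 = -4)
(u + k)² = (-4 + 15)² = 11² = 121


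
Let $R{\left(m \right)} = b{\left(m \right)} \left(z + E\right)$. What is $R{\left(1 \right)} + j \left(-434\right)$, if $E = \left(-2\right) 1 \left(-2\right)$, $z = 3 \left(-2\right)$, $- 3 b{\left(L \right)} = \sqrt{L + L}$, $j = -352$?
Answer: $152768 + \frac{2 \sqrt{2}}{3} \approx 1.5277 \cdot 10^{5}$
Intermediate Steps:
$b{\left(L \right)} = - \frac{\sqrt{2} \sqrt{L}}{3}$ ($b{\left(L \right)} = - \frac{\sqrt{L + L}}{3} = - \frac{\sqrt{2 L}}{3} = - \frac{\sqrt{2} \sqrt{L}}{3}$)
$z = -6$
$E = 4$ ($E = \left(-2\right) \left(-2\right) = 4$)
$R{\left(m \right)} = \frac{2 \sqrt{2} \sqrt{m}}{3}$ ($R{\left(m \right)} = - \frac{\sqrt{2} \sqrt{m}}{3} \left(-6 + 4\right) = - \frac{\sqrt{2} \sqrt{m}}{3} \left(-2\right) = \frac{2 \sqrt{2} \sqrt{m}}{3}$)
$R{\left(1 \right)} + j \left(-434\right) = \frac{2 \sqrt{2} \sqrt{1}}{3} - -152768 = \frac{2}{3} \sqrt{2} \cdot 1 + 152768 = \frac{2 \sqrt{2}}{3} + 152768 = 152768 + \frac{2 \sqrt{2}}{3}$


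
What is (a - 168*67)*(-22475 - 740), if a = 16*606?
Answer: 36215400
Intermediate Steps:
a = 9696
(a - 168*67)*(-22475 - 740) = (9696 - 168*67)*(-22475 - 740) = (9696 - 11256)*(-23215) = -1560*(-23215) = 36215400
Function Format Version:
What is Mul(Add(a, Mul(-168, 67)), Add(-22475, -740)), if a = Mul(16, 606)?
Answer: 36215400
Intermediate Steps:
a = 9696
Mul(Add(a, Mul(-168, 67)), Add(-22475, -740)) = Mul(Add(9696, Mul(-168, 67)), Add(-22475, -740)) = Mul(Add(9696, -11256), -23215) = Mul(-1560, -23215) = 36215400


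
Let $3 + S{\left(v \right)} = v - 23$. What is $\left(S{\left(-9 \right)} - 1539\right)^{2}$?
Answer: $2477476$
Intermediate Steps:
$S{\left(v \right)} = -26 + v$ ($S{\left(v \right)} = -3 + \left(v - 23\right) = -3 + \left(-23 + v\right) = -26 + v$)
$\left(S{\left(-9 \right)} - 1539\right)^{2} = \left(\left(-26 - 9\right) - 1539\right)^{2} = \left(-35 - 1539\right)^{2} = \left(-1574\right)^{2} = 2477476$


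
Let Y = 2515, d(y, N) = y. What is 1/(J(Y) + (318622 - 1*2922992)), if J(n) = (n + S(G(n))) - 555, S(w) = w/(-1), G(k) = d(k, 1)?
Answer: -1/2604925 ≈ -3.8389e-7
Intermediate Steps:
G(k) = k
S(w) = -w (S(w) = w*(-1) = -w)
J(n) = -555 (J(n) = (n - n) - 555 = 0 - 555 = -555)
1/(J(Y) + (318622 - 1*2922992)) = 1/(-555 + (318622 - 1*2922992)) = 1/(-555 + (318622 - 2922992)) = 1/(-555 - 2604370) = 1/(-2604925) = -1/2604925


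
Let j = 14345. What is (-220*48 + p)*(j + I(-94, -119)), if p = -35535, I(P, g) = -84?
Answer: -657360795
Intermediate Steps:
(-220*48 + p)*(j + I(-94, -119)) = (-220*48 - 35535)*(14345 - 84) = (-10560 - 35535)*14261 = -46095*14261 = -657360795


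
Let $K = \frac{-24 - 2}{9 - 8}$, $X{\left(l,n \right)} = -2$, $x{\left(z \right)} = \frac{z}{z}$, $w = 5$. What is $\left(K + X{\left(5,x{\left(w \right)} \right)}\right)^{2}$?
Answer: $784$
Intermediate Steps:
$x{\left(z \right)} = 1$
$K = -26$ ($K = - \frac{26}{1} = \left(-26\right) 1 = -26$)
$\left(K + X{\left(5,x{\left(w \right)} \right)}\right)^{2} = \left(-26 - 2\right)^{2} = \left(-28\right)^{2} = 784$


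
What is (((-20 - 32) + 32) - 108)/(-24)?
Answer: 16/3 ≈ 5.3333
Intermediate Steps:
(((-20 - 32) + 32) - 108)/(-24) = -((-52 + 32) - 108)/24 = -(-20 - 108)/24 = -1/24*(-128) = 16/3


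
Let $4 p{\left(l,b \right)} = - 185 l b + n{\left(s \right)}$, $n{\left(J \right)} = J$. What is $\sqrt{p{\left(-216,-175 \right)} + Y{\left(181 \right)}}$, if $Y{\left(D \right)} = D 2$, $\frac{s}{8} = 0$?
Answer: $4 i \sqrt{109243} \approx 1322.1 i$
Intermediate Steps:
$s = 0$ ($s = 8 \cdot 0 = 0$)
$Y{\left(D \right)} = 2 D$
$p{\left(l,b \right)} = - \frac{185 b l}{4}$ ($p{\left(l,b \right)} = \frac{- 185 l b + 0}{4} = \frac{- 185 b l + 0}{4} = \frac{\left(-185\right) b l}{4} = - \frac{185 b l}{4}$)
$\sqrt{p{\left(-216,-175 \right)} + Y{\left(181 \right)}} = \sqrt{\left(- \frac{185}{4}\right) \left(-175\right) \left(-216\right) + 2 \cdot 181} = \sqrt{-1748250 + 362} = \sqrt{-1747888} = 4 i \sqrt{109243}$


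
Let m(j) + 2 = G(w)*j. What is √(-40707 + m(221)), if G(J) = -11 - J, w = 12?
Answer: 12*I*√318 ≈ 213.99*I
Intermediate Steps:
m(j) = -2 - 23*j (m(j) = -2 + (-11 - 1*12)*j = -2 + (-11 - 12)*j = -2 - 23*j)
√(-40707 + m(221)) = √(-40707 + (-2 - 23*221)) = √(-40707 + (-2 - 5083)) = √(-40707 - 5085) = √(-45792) = 12*I*√318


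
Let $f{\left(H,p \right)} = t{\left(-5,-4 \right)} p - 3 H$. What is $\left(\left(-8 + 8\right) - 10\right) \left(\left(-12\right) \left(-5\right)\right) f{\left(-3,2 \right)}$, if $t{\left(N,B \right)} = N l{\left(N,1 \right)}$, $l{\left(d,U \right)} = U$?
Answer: $600$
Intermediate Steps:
$t{\left(N,B \right)} = N$ ($t{\left(N,B \right)} = N 1 = N$)
$f{\left(H,p \right)} = - 5 p - 3 H$
$\left(\left(-8 + 8\right) - 10\right) \left(\left(-12\right) \left(-5\right)\right) f{\left(-3,2 \right)} = \left(\left(-8 + 8\right) - 10\right) \left(\left(-12\right) \left(-5\right)\right) \left(\left(-5\right) 2 - -9\right) = \left(0 - 10\right) 60 \left(-10 + 9\right) = \left(-10\right) 60 \left(-1\right) = \left(-600\right) \left(-1\right) = 600$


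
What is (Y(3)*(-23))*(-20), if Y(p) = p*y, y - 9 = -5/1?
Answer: 5520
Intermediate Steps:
y = 4 (y = 9 - 5/1 = 9 - 5*1 = 9 - 5 = 4)
Y(p) = 4*p (Y(p) = p*4 = 4*p)
(Y(3)*(-23))*(-20) = ((4*3)*(-23))*(-20) = (12*(-23))*(-20) = -276*(-20) = 5520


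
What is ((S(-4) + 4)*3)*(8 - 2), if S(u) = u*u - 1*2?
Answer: 324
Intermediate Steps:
S(u) = -2 + u² (S(u) = u² - 2 = -2 + u²)
((S(-4) + 4)*3)*(8 - 2) = (((-2 + (-4)²) + 4)*3)*(8 - 2) = (((-2 + 16) + 4)*3)*6 = ((14 + 4)*3)*6 = (18*3)*6 = 54*6 = 324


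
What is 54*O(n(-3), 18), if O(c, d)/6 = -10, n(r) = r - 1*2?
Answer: -3240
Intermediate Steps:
n(r) = -2 + r (n(r) = r - 2 = -2 + r)
O(c, d) = -60 (O(c, d) = 6*(-10) = -60)
54*O(n(-3), 18) = 54*(-60) = -3240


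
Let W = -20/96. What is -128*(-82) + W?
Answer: 251899/24 ≈ 10496.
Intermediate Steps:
W = -5/24 (W = -20*1/96 = -5/24 ≈ -0.20833)
-128*(-82) + W = -128*(-82) - 5/24 = 10496 - 5/24 = 251899/24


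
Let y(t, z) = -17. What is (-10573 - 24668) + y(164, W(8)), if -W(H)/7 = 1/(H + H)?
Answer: -35258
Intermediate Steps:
W(H) = -7/(2*H) (W(H) = -7/(H + H) = -7*1/(2*H) = -7/(2*H))
(-10573 - 24668) + y(164, W(8)) = (-10573 - 24668) - 17 = -35241 - 17 = -35258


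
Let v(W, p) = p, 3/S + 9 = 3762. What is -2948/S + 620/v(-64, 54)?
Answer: -99574286/27 ≈ -3.6879e+6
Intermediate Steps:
S = 1/1251 (S = 3/(-9 + 3762) = 3/3753 = 3*(1/3753) = 1/1251 ≈ 0.00079936)
-2948/S + 620/v(-64, 54) = -2948/1/1251 + 620/54 = -2948*1251 + 620*(1/54) = -3687948 + 310/27 = -99574286/27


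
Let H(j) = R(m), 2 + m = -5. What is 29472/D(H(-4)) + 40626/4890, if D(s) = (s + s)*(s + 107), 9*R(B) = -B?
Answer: 101877213/553385 ≈ 184.10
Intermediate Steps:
m = -7 (m = -2 - 5 = -7)
R(B) = -B/9 (R(B) = (-B)/9 = -B/9)
H(j) = 7/9 (H(j) = -1/9*(-7) = 7/9)
D(s) = 2*s*(107 + s) (D(s) = (2*s)*(107 + s) = 2*s*(107 + s))
29472/D(H(-4)) + 40626/4890 = 29472/((2*(7/9)*(107 + 7/9))) + 40626/4890 = 29472/((2*(7/9)*(970/9))) + 40626*(1/4890) = 29472/(13580/81) + 6771/815 = 29472*(81/13580) + 6771/815 = 596808/3395 + 6771/815 = 101877213/553385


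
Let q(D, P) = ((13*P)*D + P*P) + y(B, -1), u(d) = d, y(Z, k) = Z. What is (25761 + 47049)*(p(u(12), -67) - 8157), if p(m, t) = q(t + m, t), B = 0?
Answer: 3220895970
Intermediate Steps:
q(D, P) = P² + 13*D*P (q(D, P) = ((13*P)*D + P*P) + 0 = (13*D*P + P²) + 0 = (P² + 13*D*P) + 0 = P² + 13*D*P)
p(m, t) = t*(13*m + 14*t) (p(m, t) = t*(t + 13*(t + m)) = t*(t + 13*(m + t)) = t*(t + (13*m + 13*t)) = t*(13*m + 14*t))
(25761 + 47049)*(p(u(12), -67) - 8157) = (25761 + 47049)*(-67*(13*12 + 14*(-67)) - 8157) = 72810*(-67*(156 - 938) - 8157) = 72810*(-67*(-782) - 8157) = 72810*(52394 - 8157) = 72810*44237 = 3220895970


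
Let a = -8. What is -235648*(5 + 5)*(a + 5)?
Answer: 7069440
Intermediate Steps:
-235648*(5 + 5)*(a + 5) = -235648*(5 + 5)*(-8 + 5) = -2356480*(-3) = -235648*(-30) = 7069440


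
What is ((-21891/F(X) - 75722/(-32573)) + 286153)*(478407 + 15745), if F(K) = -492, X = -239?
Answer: 188873717151025090/1335493 ≈ 1.4143e+11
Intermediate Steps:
((-21891/F(X) - 75722/(-32573)) + 286153)*(478407 + 15745) = ((-21891/(-492) - 75722/(-32573)) + 286153)*(478407 + 15745) = ((-21891*(-1/492) - 75722*(-1/32573)) + 286153)*494152 = ((7297/164 + 75722/32573) + 286153)*494152 = (250103589/5341972 + 286153)*494152 = (1528871417305/5341972)*494152 = 188873717151025090/1335493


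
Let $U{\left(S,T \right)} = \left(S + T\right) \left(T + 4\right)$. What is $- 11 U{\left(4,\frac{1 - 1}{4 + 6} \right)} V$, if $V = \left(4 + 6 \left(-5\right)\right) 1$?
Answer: $4576$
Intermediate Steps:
$U{\left(S,T \right)} = \left(4 + T\right) \left(S + T\right)$ ($U{\left(S,T \right)} = \left(S + T\right) \left(4 + T\right) = \left(4 + T\right) \left(S + T\right)$)
$V = -26$ ($V = \left(4 - 30\right) 1 = \left(-26\right) 1 = -26$)
$- 11 U{\left(4,\frac{1 - 1}{4 + 6} \right)} V = - 11 \left(\left(\frac{1 - 1}{4 + 6}\right)^{2} + 4 \cdot 4 + 4 \frac{1 - 1}{4 + 6} + 4 \frac{1 - 1}{4 + 6}\right) \left(-26\right) = - 11 \left(\left(\frac{0}{10}\right)^{2} + 16 + 4 \cdot \frac{0}{10} + 4 \cdot \frac{0}{10}\right) \left(-26\right) = - 11 \left(\left(0 \cdot \frac{1}{10}\right)^{2} + 16 + 4 \cdot 0 \cdot \frac{1}{10} + 4 \cdot 0 \cdot \frac{1}{10}\right) \left(-26\right) = - 11 \left(0^{2} + 16 + 4 \cdot 0 + 4 \cdot 0\right) \left(-26\right) = - 11 \left(0 + 16 + 0 + 0\right) \left(-26\right) = \left(-11\right) 16 \left(-26\right) = \left(-176\right) \left(-26\right) = 4576$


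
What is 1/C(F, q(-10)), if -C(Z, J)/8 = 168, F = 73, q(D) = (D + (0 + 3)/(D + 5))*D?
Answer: -1/1344 ≈ -0.00074405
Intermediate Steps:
q(D) = D*(D + 3/(5 + D)) (q(D) = (D + 3/(5 + D))*D = D*(D + 3/(5 + D)))
C(Z, J) = -1344 (C(Z, J) = -8*168 = -1344)
1/C(F, q(-10)) = 1/(-1344) = -1/1344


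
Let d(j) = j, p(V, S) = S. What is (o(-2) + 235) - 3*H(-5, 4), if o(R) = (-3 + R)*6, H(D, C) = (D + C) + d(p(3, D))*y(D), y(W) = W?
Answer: 133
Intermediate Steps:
H(D, C) = C + D + D² (H(D, C) = (D + C) + D*D = (C + D) + D² = C + D + D²)
o(R) = -18 + 6*R
(o(-2) + 235) - 3*H(-5, 4) = ((-18 + 6*(-2)) + 235) - 3*(4 - 5 + (-5)²) = ((-18 - 12) + 235) - 3*(4 - 5 + 25) = (-30 + 235) - 3*24 = 205 - 72 = 133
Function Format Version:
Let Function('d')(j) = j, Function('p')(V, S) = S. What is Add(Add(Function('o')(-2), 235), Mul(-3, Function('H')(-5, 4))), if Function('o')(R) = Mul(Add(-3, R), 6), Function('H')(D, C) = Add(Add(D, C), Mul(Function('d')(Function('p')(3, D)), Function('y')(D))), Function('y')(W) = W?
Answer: 133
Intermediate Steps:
Function('H')(D, C) = Add(C, D, Pow(D, 2)) (Function('H')(D, C) = Add(Add(D, C), Mul(D, D)) = Add(Add(C, D), Pow(D, 2)) = Add(C, D, Pow(D, 2)))
Function('o')(R) = Add(-18, Mul(6, R))
Add(Add(Function('o')(-2), 235), Mul(-3, Function('H')(-5, 4))) = Add(Add(Add(-18, Mul(6, -2)), 235), Mul(-3, Add(4, -5, Pow(-5, 2)))) = Add(Add(Add(-18, -12), 235), Mul(-3, Add(4, -5, 25))) = Add(Add(-30, 235), Mul(-3, 24)) = Add(205, -72) = 133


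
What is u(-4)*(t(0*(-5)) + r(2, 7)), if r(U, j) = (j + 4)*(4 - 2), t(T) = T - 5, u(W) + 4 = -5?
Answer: -153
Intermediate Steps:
u(W) = -9 (u(W) = -4 - 5 = -9)
t(T) = -5 + T
r(U, j) = 8 + 2*j (r(U, j) = (4 + j)*2 = 8 + 2*j)
u(-4)*(t(0*(-5)) + r(2, 7)) = -9*((-5 + 0*(-5)) + (8 + 2*7)) = -9*((-5 + 0) + (8 + 14)) = -9*(-5 + 22) = -9*17 = -153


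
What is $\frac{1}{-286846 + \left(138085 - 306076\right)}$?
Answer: $- \frac{1}{454837} \approx -2.1986 \cdot 10^{-6}$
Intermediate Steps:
$\frac{1}{-286846 + \left(138085 - 306076\right)} = \frac{1}{-286846 - 167991} = \frac{1}{-454837} = - \frac{1}{454837}$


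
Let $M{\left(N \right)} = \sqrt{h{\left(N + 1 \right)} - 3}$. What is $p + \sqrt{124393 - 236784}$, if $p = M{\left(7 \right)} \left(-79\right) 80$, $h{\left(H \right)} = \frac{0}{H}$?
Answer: $i \left(\sqrt{112391} - 6320 \sqrt{3}\right) \approx - 10611.0 i$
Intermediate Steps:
$h{\left(H \right)} = 0$
$M{\left(N \right)} = i \sqrt{3}$ ($M{\left(N \right)} = \sqrt{0 - 3} = \sqrt{-3} = i \sqrt{3}$)
$p = - 6320 i \sqrt{3}$ ($p = i \sqrt{3} \left(-79\right) 80 = - 79 i \sqrt{3} \cdot 80 = - 6320 i \sqrt{3} \approx - 10947.0 i$)
$p + \sqrt{124393 - 236784} = - 6320 i \sqrt{3} + \sqrt{124393 - 236784} = - 6320 i \sqrt{3} + \sqrt{-112391} = - 6320 i \sqrt{3} + i \sqrt{112391} = i \sqrt{112391} - 6320 i \sqrt{3}$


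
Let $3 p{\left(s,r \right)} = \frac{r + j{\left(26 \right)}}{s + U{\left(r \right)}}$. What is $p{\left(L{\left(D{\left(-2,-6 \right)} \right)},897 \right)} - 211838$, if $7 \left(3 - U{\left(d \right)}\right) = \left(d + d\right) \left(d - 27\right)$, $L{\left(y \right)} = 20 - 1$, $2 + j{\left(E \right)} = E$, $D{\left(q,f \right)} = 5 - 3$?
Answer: $- \frac{330599892737}{1560626} \approx -2.1184 \cdot 10^{5}$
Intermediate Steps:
$D{\left(q,f \right)} = 2$
$j{\left(E \right)} = -2 + E$
$L{\left(y \right)} = 19$ ($L{\left(y \right)} = 20 - 1 = 19$)
$U{\left(d \right)} = 3 - \frac{2 d \left(-27 + d\right)}{7}$ ($U{\left(d \right)} = 3 - \frac{\left(d + d\right) \left(d - 27\right)}{7} = 3 - \frac{2 d \left(-27 + d\right)}{7}$)
$p{\left(s,r \right)} = \frac{24 + r}{3 \left(3 + s - \frac{2 r^{2}}{7} + \frac{54 r}{7}\right)}$ ($p{\left(s,r \right)} = \frac{\left(r + \left(-2 + 26\right)\right) \frac{1}{s + \left(3 - \frac{2 r^{2}}{7} + \frac{54 r}{7}\right)}}{3} = \frac{\left(r + 24\right) \frac{1}{3 + s - \frac{2 r^{2}}{7} + \frac{54 r}{7}}}{3} = \frac{\left(24 + r\right) \frac{1}{3 + s - \frac{2 r^{2}}{7} + \frac{54 r}{7}}}{3} = \frac{\frac{1}{3 + s - \frac{2 r^{2}}{7} + \frac{54 r}{7}} \left(24 + r\right)}{3} = \frac{24 + r}{3 \left(3 + s - \frac{2 r^{2}}{7} + \frac{54 r}{7}\right)}$)
$p{\left(L{\left(D{\left(-2,-6 \right)} \right)},897 \right)} - 211838 = \frac{7 \left(24 + 897\right)}{3 \left(21 - 2 \cdot 897^{2} + 7 \cdot 19 + 54 \cdot 897\right)} - 211838 = \frac{7}{3} \frac{1}{21 - 1609218 + 133 + 48438} \cdot 921 - 211838 = \frac{7}{3} \frac{1}{-1560626} \cdot 921 - 211838 = \frac{7}{3} \left(- \frac{1}{1560626}\right) 921 - 211838 = - \frac{2149}{1560626} - 211838 = - \frac{330599892737}{1560626}$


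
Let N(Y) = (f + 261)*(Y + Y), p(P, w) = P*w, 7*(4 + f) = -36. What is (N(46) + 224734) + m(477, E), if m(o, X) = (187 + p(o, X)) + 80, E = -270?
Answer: 835673/7 ≈ 1.1938e+5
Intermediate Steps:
f = -64/7 (f = -4 + (1/7)*(-36) = -4 - 36/7 = -64/7 ≈ -9.1429)
m(o, X) = 267 + X*o (m(o, X) = (187 + o*X) + 80 = (187 + X*o) + 80 = 267 + X*o)
N(Y) = 3526*Y/7 (N(Y) = (-64/7 + 261)*(Y + Y) = 1763*(2*Y)/7 = 3526*Y/7)
(N(46) + 224734) + m(477, E) = ((3526/7)*46 + 224734) + (267 - 270*477) = (162196/7 + 224734) + (267 - 128790) = 1735334/7 - 128523 = 835673/7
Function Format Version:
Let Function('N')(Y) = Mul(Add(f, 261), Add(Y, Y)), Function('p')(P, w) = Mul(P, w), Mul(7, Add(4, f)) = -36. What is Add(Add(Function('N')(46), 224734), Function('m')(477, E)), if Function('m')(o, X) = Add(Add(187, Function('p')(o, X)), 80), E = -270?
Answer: Rational(835673, 7) ≈ 1.1938e+5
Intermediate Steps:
f = Rational(-64, 7) (f = Add(-4, Mul(Rational(1, 7), -36)) = Add(-4, Rational(-36, 7)) = Rational(-64, 7) ≈ -9.1429)
Function('m')(o, X) = Add(267, Mul(X, o)) (Function('m')(o, X) = Add(Add(187, Mul(o, X)), 80) = Add(Add(187, Mul(X, o)), 80) = Add(267, Mul(X, o)))
Function('N')(Y) = Mul(Rational(3526, 7), Y) (Function('N')(Y) = Mul(Add(Rational(-64, 7), 261), Add(Y, Y)) = Mul(Rational(1763, 7), Mul(2, Y)) = Mul(Rational(3526, 7), Y))
Add(Add(Function('N')(46), 224734), Function('m')(477, E)) = Add(Add(Mul(Rational(3526, 7), 46), 224734), Add(267, Mul(-270, 477))) = Add(Add(Rational(162196, 7), 224734), Add(267, -128790)) = Add(Rational(1735334, 7), -128523) = Rational(835673, 7)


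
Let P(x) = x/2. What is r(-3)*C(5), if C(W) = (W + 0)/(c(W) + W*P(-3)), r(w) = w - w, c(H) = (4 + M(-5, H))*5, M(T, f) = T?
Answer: 0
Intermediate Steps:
P(x) = x/2 (P(x) = x*(½) = x/2)
c(H) = -5 (c(H) = (4 - 5)*5 = -1*5 = -5)
r(w) = 0
C(W) = W/(-5 - 3*W/2) (C(W) = (W + 0)/(-5 + W*((½)*(-3))) = W/(-5 + W*(-3/2)) = W/(-5 - 3*W/2))
r(-3)*C(5) = 0*(-2*5/(10 + 3*5)) = 0*(-2*5/(10 + 15)) = 0*(-2*5/25) = 0*(-2*5*1/25) = 0*(-⅖) = 0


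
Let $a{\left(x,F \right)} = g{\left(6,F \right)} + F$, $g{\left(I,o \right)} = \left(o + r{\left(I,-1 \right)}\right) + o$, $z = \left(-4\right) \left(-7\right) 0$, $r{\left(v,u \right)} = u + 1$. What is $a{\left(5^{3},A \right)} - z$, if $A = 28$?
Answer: $84$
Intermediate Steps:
$r{\left(v,u \right)} = 1 + u$
$z = 0$ ($z = 28 \cdot 0 = 0$)
$g{\left(I,o \right)} = 2 o$ ($g{\left(I,o \right)} = \left(o + \left(1 - 1\right)\right) + o = \left(o + 0\right) + o = o + o = 2 o$)
$a{\left(x,F \right)} = 3 F$ ($a{\left(x,F \right)} = 2 F + F = 3 F$)
$a{\left(5^{3},A \right)} - z = 3 \cdot 28 - 0 = 84 + 0 = 84$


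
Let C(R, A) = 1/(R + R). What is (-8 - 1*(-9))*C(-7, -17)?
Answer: -1/14 ≈ -0.071429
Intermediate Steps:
C(R, A) = 1/(2*R)
(-8 - 1*(-9))*C(-7, -17) = (-8 - 1*(-9))*((½)/(-7)) = (-8 + 9)*((½)*(-⅐)) = 1*(-1/14) = -1/14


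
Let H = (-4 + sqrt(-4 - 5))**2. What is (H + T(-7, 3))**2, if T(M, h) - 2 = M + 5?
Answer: (7 - 24*I)**2 ≈ -527.0 - 336.0*I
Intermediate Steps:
T(M, h) = 7 + M (T(M, h) = 2 + (M + 5) = 2 + (5 + M) = 7 + M)
H = (-4 + 3*I)**2 (H = (-4 + sqrt(-9))**2 = (-4 + 3*I)**2 ≈ 7.0 - 24.0*I)
(H + T(-7, 3))**2 = ((7 - 24*I) + (7 - 7))**2 = ((7 - 24*I) + 0)**2 = (7 - 24*I)**2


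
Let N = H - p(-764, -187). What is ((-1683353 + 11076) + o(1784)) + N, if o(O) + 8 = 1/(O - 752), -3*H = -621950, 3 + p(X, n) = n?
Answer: -1511651239/1032 ≈ -1.4648e+6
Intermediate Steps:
p(X, n) = -3 + n
H = 621950/3 (H = -⅓*(-621950) = 621950/3 ≈ 2.0732e+5)
o(O) = -8 + 1/(-752 + O) (o(O) = -8 + 1/(O - 752) = -8 + 1/(-752 + O))
N = 622520/3 (N = 621950/3 - (-3 - 187) = 621950/3 - 1*(-190) = 621950/3 + 190 = 622520/3 ≈ 2.0751e+5)
((-1683353 + 11076) + o(1784)) + N = ((-1683353 + 11076) + (6017 - 8*1784)/(-752 + 1784)) + 622520/3 = (-1672277 + (6017 - 14272)/1032) + 622520/3 = (-1672277 + (1/1032)*(-8255)) + 622520/3 = (-1672277 - 8255/1032) + 622520/3 = -1725798119/1032 + 622520/3 = -1511651239/1032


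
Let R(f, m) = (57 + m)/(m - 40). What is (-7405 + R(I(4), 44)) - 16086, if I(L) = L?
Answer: -93863/4 ≈ -23466.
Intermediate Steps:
R(f, m) = (57 + m)/(-40 + m)
(-7405 + R(I(4), 44)) - 16086 = (-7405 + (57 + 44)/(-40 + 44)) - 16086 = (-7405 + 101/4) - 16086 = -29519/4 - 16086 = -93863/4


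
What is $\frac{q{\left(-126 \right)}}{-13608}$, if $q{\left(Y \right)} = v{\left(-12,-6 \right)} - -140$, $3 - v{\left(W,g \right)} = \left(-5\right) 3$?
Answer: $- \frac{79}{6804} \approx -0.011611$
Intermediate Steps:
$v{\left(W,g \right)} = 18$ ($v{\left(W,g \right)} = 3 - \left(-5\right) 3 = 3 - -15 = 3 + 15 = 18$)
$q{\left(Y \right)} = 158$ ($q{\left(Y \right)} = 18 - -140 = 18 + 140 = 158$)
$\frac{q{\left(-126 \right)}}{-13608} = \frac{158}{-13608} = 158 \left(- \frac{1}{13608}\right) = - \frac{79}{6804}$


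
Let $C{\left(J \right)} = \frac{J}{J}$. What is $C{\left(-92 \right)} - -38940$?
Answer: $38941$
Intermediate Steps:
$C{\left(J \right)} = 1$
$C{\left(-92 \right)} - -38940 = 1 - -38940 = 1 + 38940 = 38941$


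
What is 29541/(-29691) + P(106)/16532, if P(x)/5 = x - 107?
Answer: -162840089/163617204 ≈ -0.99525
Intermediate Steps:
P(x) = -535 + 5*x (P(x) = 5*(x - 107) = 5*(-107 + x) = -535 + 5*x)
29541/(-29691) + P(106)/16532 = 29541/(-29691) + (-535 + 5*106)/16532 = 29541*(-1/29691) + (-535 + 530)*(1/16532) = -9847/9897 - 5*1/16532 = -9847/9897 - 5/16532 = -162840089/163617204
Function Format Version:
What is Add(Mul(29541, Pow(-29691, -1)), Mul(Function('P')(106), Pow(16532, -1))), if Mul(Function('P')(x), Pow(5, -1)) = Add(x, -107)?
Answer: Rational(-162840089, 163617204) ≈ -0.99525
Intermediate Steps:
Function('P')(x) = Add(-535, Mul(5, x)) (Function('P')(x) = Mul(5, Add(x, -107)) = Mul(5, Add(-107, x)) = Add(-535, Mul(5, x)))
Add(Mul(29541, Pow(-29691, -1)), Mul(Function('P')(106), Pow(16532, -1))) = Add(Mul(29541, Pow(-29691, -1)), Mul(Add(-535, Mul(5, 106)), Pow(16532, -1))) = Add(Mul(29541, Rational(-1, 29691)), Mul(Add(-535, 530), Rational(1, 16532))) = Add(Rational(-9847, 9897), Mul(-5, Rational(1, 16532))) = Add(Rational(-9847, 9897), Rational(-5, 16532)) = Rational(-162840089, 163617204)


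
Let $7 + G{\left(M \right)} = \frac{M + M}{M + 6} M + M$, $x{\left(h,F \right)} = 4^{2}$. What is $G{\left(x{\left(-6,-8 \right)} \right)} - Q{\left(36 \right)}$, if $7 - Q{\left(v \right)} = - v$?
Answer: $- \frac{118}{11} \approx -10.727$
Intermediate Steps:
$x{\left(h,F \right)} = 16$
$Q{\left(v \right)} = 7 + v$ ($Q{\left(v \right)} = 7 - - v = 7 + v$)
$G{\left(M \right)} = -7 + M + \frac{2 M^{2}}{6 + M}$ ($G{\left(M \right)} = -7 + \left(\frac{M + M}{M + 6} M + M\right) = -7 + \left(\frac{2 M}{6 + M} M + M\right) = -7 + \left(\frac{2 M^{2}}{6 + M} + M\right) = -7 + \left(M + \frac{2 M^{2}}{6 + M}\right) = -7 + M + \frac{2 M^{2}}{6 + M}$)
$G{\left(x{\left(-6,-8 \right)} \right)} - Q{\left(36 \right)} = \frac{-42 - 16 + 3 \cdot 16^{2}}{6 + 16} - \left(7 + 36\right) = \frac{-42 - 16 + 3 \cdot 256}{22} - 43 = \frac{-42 - 16 + 768}{22} - 43 = \frac{1}{22} \cdot 710 - 43 = \frac{355}{11} - 43 = - \frac{118}{11}$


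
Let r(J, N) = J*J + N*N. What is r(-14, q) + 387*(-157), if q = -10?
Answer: -60463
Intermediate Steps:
r(J, N) = J² + N²
r(-14, q) + 387*(-157) = ((-14)² + (-10)²) + 387*(-157) = (196 + 100) - 60759 = 296 - 60759 = -60463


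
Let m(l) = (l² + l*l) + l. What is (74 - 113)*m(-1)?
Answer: -39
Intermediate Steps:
m(l) = l + 2*l² (m(l) = (l² + l²) + l = 2*l² + l = l + 2*l²)
(74 - 113)*m(-1) = (74 - 113)*(-(1 + 2*(-1))) = -(-39)*(1 - 2) = -(-39)*(-1) = -39*1 = -39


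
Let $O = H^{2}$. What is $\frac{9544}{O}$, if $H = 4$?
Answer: $\frac{1193}{2} \approx 596.5$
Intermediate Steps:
$O = 16$ ($O = 4^{2} = 16$)
$\frac{9544}{O} = \frac{9544}{16} = 9544 \cdot \frac{1}{16} = \frac{1193}{2}$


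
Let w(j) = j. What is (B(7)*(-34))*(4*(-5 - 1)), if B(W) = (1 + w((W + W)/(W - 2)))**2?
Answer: 294576/25 ≈ 11783.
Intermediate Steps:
B(W) = (1 + 2*W/(-2 + W))**2 (B(W) = (1 + (W + W)/(W - 2))**2 = (1 + (2*W)/(-2 + W))**2 = (1 + 2*W/(-2 + W))**2)
(B(7)*(-34))*(4*(-5 - 1)) = (((-2 + 3*7)**2/(-2 + 7)**2)*(-34))*(4*(-5 - 1)) = (((-2 + 21)**2/5**2)*(-34))*(4*(-6)) = (((1/25)*19**2)*(-34))*(-24) = (((1/25)*361)*(-34))*(-24) = ((361/25)*(-34))*(-24) = -12274/25*(-24) = 294576/25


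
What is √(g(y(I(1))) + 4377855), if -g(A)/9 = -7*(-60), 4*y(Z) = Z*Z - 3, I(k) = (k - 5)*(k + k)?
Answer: 5*√174963 ≈ 2091.4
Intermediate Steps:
I(k) = 2*k*(-5 + k) (I(k) = (-5 + k)*(2*k) = 2*k*(-5 + k))
y(Z) = -¾ + Z²/4 (y(Z) = (Z*Z - 3)/4 = (Z² - 3)/4 = (-3 + Z²)/4 = -¾ + Z²/4)
g(A) = -3780 (g(A) = -(-63)*(-60) = -9*420 = -3780)
√(g(y(I(1))) + 4377855) = √(-3780 + 4377855) = √4374075 = 5*√174963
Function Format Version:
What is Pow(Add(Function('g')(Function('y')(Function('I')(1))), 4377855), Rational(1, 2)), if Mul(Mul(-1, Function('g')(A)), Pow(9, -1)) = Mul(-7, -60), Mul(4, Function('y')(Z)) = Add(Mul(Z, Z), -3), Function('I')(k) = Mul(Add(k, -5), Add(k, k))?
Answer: Mul(5, Pow(174963, Rational(1, 2))) ≈ 2091.4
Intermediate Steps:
Function('I')(k) = Mul(2, k, Add(-5, k)) (Function('I')(k) = Mul(Add(-5, k), Mul(2, k)) = Mul(2, k, Add(-5, k)))
Function('y')(Z) = Add(Rational(-3, 4), Mul(Rational(1, 4), Pow(Z, 2))) (Function('y')(Z) = Mul(Rational(1, 4), Add(Mul(Z, Z), -3)) = Mul(Rational(1, 4), Add(Pow(Z, 2), -3)) = Mul(Rational(1, 4), Add(-3, Pow(Z, 2))) = Add(Rational(-3, 4), Mul(Rational(1, 4), Pow(Z, 2))))
Function('g')(A) = -3780 (Function('g')(A) = Mul(-9, Mul(-7, -60)) = Mul(-9, 420) = -3780)
Pow(Add(Function('g')(Function('y')(Function('I')(1))), 4377855), Rational(1, 2)) = Pow(Add(-3780, 4377855), Rational(1, 2)) = Pow(4374075, Rational(1, 2)) = Mul(5, Pow(174963, Rational(1, 2)))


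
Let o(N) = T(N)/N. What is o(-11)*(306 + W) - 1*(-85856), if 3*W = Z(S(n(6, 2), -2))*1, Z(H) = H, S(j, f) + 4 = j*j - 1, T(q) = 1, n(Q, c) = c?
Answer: 2832331/33 ≈ 85828.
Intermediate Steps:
S(j, f) = -5 + j² (S(j, f) = -4 + (j*j - 1) = -4 + (j² - 1) = -4 + (-1 + j²) = -5 + j²)
o(N) = 1/N
W = -⅓ (W = ((-5 + 2²)*1)/3 = ((-5 + 4)*1)/3 = (-1*1)/3 = (⅓)*(-1) = -⅓ ≈ -0.33333)
o(-11)*(306 + W) - 1*(-85856) = (306 - ⅓)/(-11) - 1*(-85856) = -1/11*917/3 + 85856 = -917/33 + 85856 = 2832331/33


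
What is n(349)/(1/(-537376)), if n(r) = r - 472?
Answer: 66097248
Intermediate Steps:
n(r) = -472 + r
n(349)/(1/(-537376)) = (-472 + 349)/(1/(-537376)) = -123/(-1/537376) = -123*(-537376) = 66097248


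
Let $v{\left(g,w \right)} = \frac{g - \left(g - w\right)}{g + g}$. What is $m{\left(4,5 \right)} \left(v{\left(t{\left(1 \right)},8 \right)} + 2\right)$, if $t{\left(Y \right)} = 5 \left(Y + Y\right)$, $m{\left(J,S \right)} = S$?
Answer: $12$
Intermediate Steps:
$t{\left(Y \right)} = 10 Y$ ($t{\left(Y \right)} = 5 \cdot 2 Y = 10 Y$)
$v{\left(g,w \right)} = \frac{w}{2 g}$
$m{\left(4,5 \right)} \left(v{\left(t{\left(1 \right)},8 \right)} + 2\right) = 5 \left(\frac{1}{2} \cdot 8 \frac{1}{10 \cdot 1} + 2\right) = 5 \left(\frac{1}{2} \cdot 8 \cdot \frac{1}{10} + 2\right) = 5 \left(\frac{2}{5} + 2\right) = 5 \cdot \frac{12}{5} = 12$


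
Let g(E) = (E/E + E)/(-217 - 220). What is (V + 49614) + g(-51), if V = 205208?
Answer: 111357264/437 ≈ 2.5482e+5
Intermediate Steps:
g(E) = -1/437 - E/437 (g(E) = (1 + E)/(-437) = (1 + E)*(-1/437) = -1/437 - E/437)
(V + 49614) + g(-51) = (205208 + 49614) + (-1/437 - 1/437*(-51)) = 254822 + (-1/437 + 51/437) = 254822 + 50/437 = 111357264/437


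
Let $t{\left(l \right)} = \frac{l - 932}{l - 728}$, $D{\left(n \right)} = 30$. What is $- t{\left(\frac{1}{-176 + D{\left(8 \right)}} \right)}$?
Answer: $- \frac{136073}{106289} \approx -1.2802$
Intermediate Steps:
$t{\left(l \right)} = \frac{-932 + l}{-728 + l}$
$- t{\left(\frac{1}{-176 + D{\left(8 \right)}} \right)} = - \frac{-932 + \frac{1}{-176 + 30}}{-728 + \frac{1}{-176 + 30}} = - \frac{-932 + \frac{1}{-146}}{-728 + \frac{1}{-146}} = - \frac{-932 - \frac{1}{146}}{-728 - \frac{1}{146}} = - \frac{-136073}{\left(- \frac{106289}{146}\right) 146} = - \frac{\left(-146\right) \left(-136073\right)}{106289 \cdot 146} = \left(-1\right) \frac{136073}{106289} = - \frac{136073}{106289}$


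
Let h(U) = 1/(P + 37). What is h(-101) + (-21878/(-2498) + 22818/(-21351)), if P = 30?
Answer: 4588538056/595571911 ≈ 7.7044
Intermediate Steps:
h(U) = 1/67 (h(U) = 1/(30 + 37) = 1/67)
h(-101) + (-21878/(-2498) + 22818/(-21351)) = 1/67 + (-21878/(-2498) + 22818/(-21351)) = 1/67 + (-21878*(-1/2498) + 22818*(-1/21351)) = 1/67 + (10939/1249 - 7606/7117) = 1/67 + 68352969/8889133 = 4588538056/595571911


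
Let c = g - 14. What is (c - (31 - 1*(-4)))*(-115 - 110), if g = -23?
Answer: 16200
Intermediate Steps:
c = -37 (c = -23 - 14 = -37)
(c - (31 - 1*(-4)))*(-115 - 110) = (-37 - (31 - 1*(-4)))*(-115 - 110) = (-37 - (31 + 4))*(-225) = (-37 - 1*35)*(-225) = (-37 - 35)*(-225) = -72*(-225) = 16200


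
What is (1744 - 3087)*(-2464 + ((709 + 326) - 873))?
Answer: 3091586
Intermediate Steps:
(1744 - 3087)*(-2464 + ((709 + 326) - 873)) = -1343*(-2464 + (1035 - 873)) = -1343*(-2464 + 162) = -1343*(-2302) = 3091586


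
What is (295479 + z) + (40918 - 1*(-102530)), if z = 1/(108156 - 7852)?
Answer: 44026133809/100304 ≈ 4.3893e+5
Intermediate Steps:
z = 1/100304 ≈ 9.9697e-6
(295479 + z) + (40918 - 1*(-102530)) = (295479 + 1/100304) + (40918 - 1*(-102530)) = 29637725617/100304 + (40918 + 102530) = 29637725617/100304 + 143448 = 44026133809/100304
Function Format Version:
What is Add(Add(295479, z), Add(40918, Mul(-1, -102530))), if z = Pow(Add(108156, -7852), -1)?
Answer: Rational(44026133809, 100304) ≈ 4.3893e+5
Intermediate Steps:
z = Rational(1, 100304) (z = Pow(100304, -1) = Rational(1, 100304) ≈ 9.9697e-6)
Add(Add(295479, z), Add(40918, Mul(-1, -102530))) = Add(Add(295479, Rational(1, 100304)), Add(40918, Mul(-1, -102530))) = Add(Rational(29637725617, 100304), Add(40918, 102530)) = Add(Rational(29637725617, 100304), 143448) = Rational(44026133809, 100304)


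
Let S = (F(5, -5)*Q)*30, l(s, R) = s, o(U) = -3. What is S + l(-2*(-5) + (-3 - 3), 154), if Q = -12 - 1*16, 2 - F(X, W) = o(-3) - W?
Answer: 4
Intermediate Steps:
F(X, W) = 5 + W (F(X, W) = 2 - (-3 - W) = 2 + (3 + W) = 5 + W)
Q = -28 (Q = -12 - 16 = -28)
S = 0 (S = ((5 - 5)*(-28))*30 = (0*(-28))*30 = 0*30 = 0)
S + l(-2*(-5) + (-3 - 3), 154) = 0 + (-2*(-5) + (-3 - 3)) = 0 + (10 - 6) = 0 + 4 = 4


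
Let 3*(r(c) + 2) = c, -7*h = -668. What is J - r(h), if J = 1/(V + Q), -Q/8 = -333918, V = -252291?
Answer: -24036939/806351 ≈ -29.810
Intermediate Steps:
Q = 2671344 (Q = -8*(-333918) = 2671344)
h = 668/7 (h = -1/7*(-668) = 668/7 ≈ 95.429)
r(c) = -2 + c/3
J = 1/2419053 (J = 1/(-252291 + 2671344) = 1/2419053 ≈ 4.1338e-7)
J - r(h) = 1/2419053 - (-2 + (1/3)*(668/7)) = 1/2419053 - (-2 + 668/21) = 1/2419053 - 1*626/21 = 1/2419053 - 626/21 = -24036939/806351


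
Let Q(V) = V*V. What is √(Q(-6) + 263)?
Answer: √299 ≈ 17.292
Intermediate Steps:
Q(V) = V²
√(Q(-6) + 263) = √((-6)² + 263) = √(36 + 263) = √299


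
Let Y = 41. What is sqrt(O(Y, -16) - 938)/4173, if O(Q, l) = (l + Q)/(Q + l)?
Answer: I*sqrt(937)/4173 ≈ 0.0073354*I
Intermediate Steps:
O(Q, l) = 1 (O(Q, l) = (Q + l)/(Q + l) = 1)
sqrt(O(Y, -16) - 938)/4173 = sqrt(1 - 938)/4173 = sqrt(-937)*(1/4173) = (I*sqrt(937))*(1/4173) = I*sqrt(937)/4173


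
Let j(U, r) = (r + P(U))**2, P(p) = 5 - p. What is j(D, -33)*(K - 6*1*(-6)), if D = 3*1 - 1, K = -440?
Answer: -363600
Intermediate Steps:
D = 2 (D = 3 - 1 = 2)
j(U, r) = (5 + r - U)**2 (j(U, r) = (r + (5 - U))**2 = (5 + r - U)**2)
j(D, -33)*(K - 6*1*(-6)) = (5 - 33 - 1*2)**2*(-440 - 6*1*(-6)) = (5 - 33 - 2)**2*(-440 - 6*(-6)) = (-30)**2*(-440 + 36) = 900*(-404) = -363600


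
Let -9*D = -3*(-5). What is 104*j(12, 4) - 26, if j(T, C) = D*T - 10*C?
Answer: -6266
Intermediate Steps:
D = -5/3 (D = -(-1)*(-5)/3 = -⅑*15 = -5/3 ≈ -1.6667)
j(T, C) = -10*C - 5*T/3 (j(T, C) = -5*T/3 - 10*C = -10*C - 5*T/3)
104*j(12, 4) - 26 = 104*(-10*4 - 5/3*12) - 26 = 104*(-40 - 20) - 26 = 104*(-60) - 26 = -6240 - 26 = -6266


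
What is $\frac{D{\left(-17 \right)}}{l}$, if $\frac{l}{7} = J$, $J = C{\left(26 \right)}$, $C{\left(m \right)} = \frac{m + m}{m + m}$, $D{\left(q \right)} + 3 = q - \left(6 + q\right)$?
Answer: $- \frac{9}{7} \approx -1.2857$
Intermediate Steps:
$D{\left(q \right)} = -9$ ($D{\left(q \right)} = -3 + \left(q - \left(6 + q\right)\right) = -3 - 6 = -9$)
$C{\left(m \right)} = 1$ ($C{\left(m \right)} = \frac{2 m}{2 m} = 2 m \frac{1}{2 m} = 1$)
$J = 1$
$l = 7$ ($l = 7 \cdot 1 = 7$)
$\frac{D{\left(-17 \right)}}{l} = - \frac{9}{7}$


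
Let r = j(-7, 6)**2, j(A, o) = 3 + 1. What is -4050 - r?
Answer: -4066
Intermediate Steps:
j(A, o) = 4
r = 16 (r = 4**2 = 16)
-4050 - r = -4050 - 1*16 = -4050 - 16 = -4066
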